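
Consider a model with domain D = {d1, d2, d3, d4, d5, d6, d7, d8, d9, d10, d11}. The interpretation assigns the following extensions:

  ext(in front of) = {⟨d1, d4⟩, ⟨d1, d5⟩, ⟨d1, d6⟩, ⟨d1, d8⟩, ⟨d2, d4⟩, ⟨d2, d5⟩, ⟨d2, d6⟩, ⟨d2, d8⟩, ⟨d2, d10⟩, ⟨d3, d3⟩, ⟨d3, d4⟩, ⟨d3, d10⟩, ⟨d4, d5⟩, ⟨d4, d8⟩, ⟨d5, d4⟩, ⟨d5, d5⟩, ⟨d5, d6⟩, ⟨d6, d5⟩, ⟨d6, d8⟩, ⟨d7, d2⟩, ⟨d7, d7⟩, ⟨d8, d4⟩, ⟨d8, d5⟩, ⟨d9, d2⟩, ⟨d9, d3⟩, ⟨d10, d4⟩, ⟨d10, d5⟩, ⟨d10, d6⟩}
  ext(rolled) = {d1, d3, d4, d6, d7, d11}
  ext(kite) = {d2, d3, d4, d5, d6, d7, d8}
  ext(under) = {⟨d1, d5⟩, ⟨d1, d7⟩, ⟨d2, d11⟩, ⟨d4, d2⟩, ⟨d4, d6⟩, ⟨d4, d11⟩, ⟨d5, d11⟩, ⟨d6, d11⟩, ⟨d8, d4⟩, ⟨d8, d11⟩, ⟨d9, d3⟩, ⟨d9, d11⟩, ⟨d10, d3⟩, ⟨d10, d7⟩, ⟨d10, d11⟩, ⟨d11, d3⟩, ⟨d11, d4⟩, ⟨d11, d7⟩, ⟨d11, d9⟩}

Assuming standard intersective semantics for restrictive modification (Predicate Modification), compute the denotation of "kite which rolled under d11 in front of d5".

{d4, d6}

⟦which rolled⟧ = ⟦rolled⟧ = {d1, d3, d4, d6, d7, d11}
⟦under d11⟧ = {x : ⟨x, d11⟩ ∈ ⟦under⟧} = {d2, d4, d5, d6, d8, d9, d10}
⟦in front of d5⟧ = {x : ⟨x, d5⟩ ∈ ⟦in front of⟧} = {d1, d2, d4, d5, d6, d8, d10}
⟦kite⟧ = {d2, d3, d4, d5, d6, d7, d8}
… ∩ ⟦which rolled⟧ = {d2, d3, d4, d5, d6, d7, d8} ∩ {d1, d3, d4, d6, d7, d11} = {d3, d4, d6, d7}
… ∩ ⟦under d11⟧ = {d3, d4, d6, d7} ∩ {d2, d4, d5, d6, d8, d9, d10} = {d4, d6}
… ∩ ⟦in front of d5⟧ = {d4, d6} ∩ {d1, d2, d4, d5, d6, d8, d10} = {d4, d6}
So ⟦kite which rolled under d11 in front of d5⟧ = {d4, d6}.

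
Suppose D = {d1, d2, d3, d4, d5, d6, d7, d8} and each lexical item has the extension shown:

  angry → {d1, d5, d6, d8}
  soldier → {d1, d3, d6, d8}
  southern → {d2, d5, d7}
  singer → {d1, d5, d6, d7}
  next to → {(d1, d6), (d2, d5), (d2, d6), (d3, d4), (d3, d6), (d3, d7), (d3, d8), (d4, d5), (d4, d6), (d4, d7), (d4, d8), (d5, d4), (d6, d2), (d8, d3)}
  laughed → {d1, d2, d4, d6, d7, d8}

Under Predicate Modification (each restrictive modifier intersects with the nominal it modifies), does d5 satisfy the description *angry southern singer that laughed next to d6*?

⟦that laughed⟧ = ⟦laughed⟧ = {d1, d2, d4, d6, d7, d8}
⟦next to d6⟧ = {x : ⟨x, d6⟩ ∈ ⟦next to⟧} = {d1, d2, d3, d4}
⟦singer⟧ = {d1, d5, d6, d7}
… ∩ ⟦that laughed⟧ = {d1, d5, d6, d7} ∩ {d1, d2, d4, d6, d7, d8} = {d1, d6, d7}
… ∩ ⟦next to d6⟧ = {d1, d6, d7} ∩ {d1, d2, d3, d4} = {d1}
… ∩ ⟦angry⟧ = {d1} ∩ {d1, d5, d6, d8} = {d1}
… ∩ ⟦southern⟧ = {d1} ∩ {d2, d5, d7} = ∅
⟦angry southern singer that laughed next to d6⟧ = ∅; d5 ∉ this set.

no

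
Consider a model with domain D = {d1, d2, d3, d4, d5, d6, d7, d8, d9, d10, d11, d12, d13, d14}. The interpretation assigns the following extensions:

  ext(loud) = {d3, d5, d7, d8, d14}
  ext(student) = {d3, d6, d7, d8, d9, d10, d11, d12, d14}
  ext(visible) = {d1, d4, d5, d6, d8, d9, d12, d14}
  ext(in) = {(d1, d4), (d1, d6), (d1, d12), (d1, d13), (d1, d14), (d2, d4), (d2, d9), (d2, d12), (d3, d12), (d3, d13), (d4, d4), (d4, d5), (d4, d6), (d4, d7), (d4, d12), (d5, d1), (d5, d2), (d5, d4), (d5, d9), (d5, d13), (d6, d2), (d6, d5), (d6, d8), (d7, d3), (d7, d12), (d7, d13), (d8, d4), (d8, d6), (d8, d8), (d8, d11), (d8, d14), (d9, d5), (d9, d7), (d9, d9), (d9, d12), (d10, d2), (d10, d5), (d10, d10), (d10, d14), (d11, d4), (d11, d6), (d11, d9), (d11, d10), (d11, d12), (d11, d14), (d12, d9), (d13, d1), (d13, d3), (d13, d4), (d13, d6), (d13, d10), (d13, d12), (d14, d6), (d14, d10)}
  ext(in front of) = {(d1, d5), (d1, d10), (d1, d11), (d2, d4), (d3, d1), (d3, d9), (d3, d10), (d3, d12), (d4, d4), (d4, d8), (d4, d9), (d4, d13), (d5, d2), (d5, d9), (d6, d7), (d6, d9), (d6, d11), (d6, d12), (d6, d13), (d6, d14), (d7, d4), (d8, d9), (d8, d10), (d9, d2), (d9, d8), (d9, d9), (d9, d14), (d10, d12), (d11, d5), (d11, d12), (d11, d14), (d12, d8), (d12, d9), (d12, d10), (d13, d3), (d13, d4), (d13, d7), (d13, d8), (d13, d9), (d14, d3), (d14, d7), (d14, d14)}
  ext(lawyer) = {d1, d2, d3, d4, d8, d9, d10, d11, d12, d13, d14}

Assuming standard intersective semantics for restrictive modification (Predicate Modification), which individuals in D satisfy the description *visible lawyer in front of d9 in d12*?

⟦in front of d9⟧ = {x : ⟨x, d9⟩ ∈ ⟦in front of⟧} = {d3, d4, d5, d6, d8, d9, d12, d13}
⟦in d12⟧ = {x : ⟨x, d12⟩ ∈ ⟦in⟧} = {d1, d2, d3, d4, d7, d9, d11, d13}
⟦lawyer⟧ = {d1, d2, d3, d4, d8, d9, d10, d11, d12, d13, d14}
… ∩ ⟦in front of d9⟧ = {d1, d2, d3, d4, d8, d9, d10, d11, d12, d13, d14} ∩ {d3, d4, d5, d6, d8, d9, d12, d13} = {d3, d4, d8, d9, d12, d13}
… ∩ ⟦in d12⟧ = {d3, d4, d8, d9, d12, d13} ∩ {d1, d2, d3, d4, d7, d9, d11, d13} = {d3, d4, d9, d13}
… ∩ ⟦visible⟧ = {d3, d4, d9, d13} ∩ {d1, d4, d5, d6, d8, d9, d12, d14} = {d4, d9}
So ⟦visible lawyer in front of d9 in d12⟧ = {d4, d9}.

{d4, d9}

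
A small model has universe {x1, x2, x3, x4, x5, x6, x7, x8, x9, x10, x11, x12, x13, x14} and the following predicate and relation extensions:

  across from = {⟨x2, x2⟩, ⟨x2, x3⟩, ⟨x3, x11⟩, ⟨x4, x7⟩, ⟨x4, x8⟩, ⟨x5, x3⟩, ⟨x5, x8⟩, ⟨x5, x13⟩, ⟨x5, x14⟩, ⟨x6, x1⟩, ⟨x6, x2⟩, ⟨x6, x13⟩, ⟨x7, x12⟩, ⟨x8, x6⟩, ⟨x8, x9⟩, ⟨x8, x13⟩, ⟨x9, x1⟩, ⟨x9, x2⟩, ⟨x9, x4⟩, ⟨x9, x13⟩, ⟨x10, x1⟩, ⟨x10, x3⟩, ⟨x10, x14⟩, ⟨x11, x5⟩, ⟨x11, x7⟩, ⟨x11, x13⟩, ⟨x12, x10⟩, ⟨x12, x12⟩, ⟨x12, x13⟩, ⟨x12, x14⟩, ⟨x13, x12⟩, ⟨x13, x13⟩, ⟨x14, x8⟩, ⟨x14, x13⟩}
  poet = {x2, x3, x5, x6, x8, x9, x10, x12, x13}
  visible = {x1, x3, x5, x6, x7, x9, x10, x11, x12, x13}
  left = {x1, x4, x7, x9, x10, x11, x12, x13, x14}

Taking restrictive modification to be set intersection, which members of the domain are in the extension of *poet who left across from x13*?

{x9, x12, x13}

⟦who left⟧ = ⟦left⟧ = {x1, x4, x7, x9, x10, x11, x12, x13, x14}
⟦across from x13⟧ = {x : ⟨x, x13⟩ ∈ ⟦across from⟧} = {x5, x6, x8, x9, x11, x12, x13, x14}
⟦poet⟧ = {x2, x3, x5, x6, x8, x9, x10, x12, x13}
… ∩ ⟦who left⟧ = {x2, x3, x5, x6, x8, x9, x10, x12, x13} ∩ {x1, x4, x7, x9, x10, x11, x12, x13, x14} = {x9, x10, x12, x13}
… ∩ ⟦across from x13⟧ = {x9, x10, x12, x13} ∩ {x5, x6, x8, x9, x11, x12, x13, x14} = {x9, x12, x13}
So ⟦poet who left across from x13⟧ = {x9, x12, x13}.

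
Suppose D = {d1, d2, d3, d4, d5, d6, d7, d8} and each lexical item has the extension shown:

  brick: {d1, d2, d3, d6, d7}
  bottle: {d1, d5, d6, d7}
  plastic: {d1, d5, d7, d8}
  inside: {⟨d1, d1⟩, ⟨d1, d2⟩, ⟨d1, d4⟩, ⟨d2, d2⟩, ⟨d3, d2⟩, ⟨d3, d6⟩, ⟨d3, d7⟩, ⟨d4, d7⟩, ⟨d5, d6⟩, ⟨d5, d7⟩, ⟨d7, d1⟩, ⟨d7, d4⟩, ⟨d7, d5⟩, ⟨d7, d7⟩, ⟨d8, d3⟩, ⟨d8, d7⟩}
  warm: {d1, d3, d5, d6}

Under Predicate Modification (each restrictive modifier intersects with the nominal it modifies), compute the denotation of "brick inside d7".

{d3, d7}

⟦inside d7⟧ = {x : ⟨x, d7⟩ ∈ ⟦inside⟧} = {d3, d4, d5, d7, d8}
⟦brick⟧ = {d1, d2, d3, d6, d7}
… ∩ ⟦inside d7⟧ = {d1, d2, d3, d6, d7} ∩ {d3, d4, d5, d7, d8} = {d3, d7}
So ⟦brick inside d7⟧ = {d3, d7}.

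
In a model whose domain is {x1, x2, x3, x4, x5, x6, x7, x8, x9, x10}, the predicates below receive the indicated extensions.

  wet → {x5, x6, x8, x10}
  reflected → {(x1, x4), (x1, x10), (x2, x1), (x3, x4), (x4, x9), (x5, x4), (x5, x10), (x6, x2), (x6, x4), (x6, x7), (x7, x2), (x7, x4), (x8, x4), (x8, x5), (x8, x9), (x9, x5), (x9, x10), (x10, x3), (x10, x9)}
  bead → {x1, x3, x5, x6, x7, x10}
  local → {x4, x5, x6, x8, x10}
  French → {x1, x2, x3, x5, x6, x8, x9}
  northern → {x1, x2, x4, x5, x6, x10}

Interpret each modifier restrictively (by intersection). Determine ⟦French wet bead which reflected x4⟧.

{x5, x6}

⟦which reflected x4⟧ = {x : ⟨x, x4⟩ ∈ ⟦reflected⟧} = {x1, x3, x5, x6, x7, x8}
⟦bead⟧ = {x1, x3, x5, x6, x7, x10}
… ∩ ⟦which reflected x4⟧ = {x1, x3, x5, x6, x7, x10} ∩ {x1, x3, x5, x6, x7, x8} = {x1, x3, x5, x6, x7}
… ∩ ⟦French⟧ = {x1, x3, x5, x6, x7} ∩ {x1, x2, x3, x5, x6, x8, x9} = {x1, x3, x5, x6}
… ∩ ⟦wet⟧ = {x1, x3, x5, x6} ∩ {x5, x6, x8, x10} = {x5, x6}
So ⟦French wet bead which reflected x4⟧ = {x5, x6}.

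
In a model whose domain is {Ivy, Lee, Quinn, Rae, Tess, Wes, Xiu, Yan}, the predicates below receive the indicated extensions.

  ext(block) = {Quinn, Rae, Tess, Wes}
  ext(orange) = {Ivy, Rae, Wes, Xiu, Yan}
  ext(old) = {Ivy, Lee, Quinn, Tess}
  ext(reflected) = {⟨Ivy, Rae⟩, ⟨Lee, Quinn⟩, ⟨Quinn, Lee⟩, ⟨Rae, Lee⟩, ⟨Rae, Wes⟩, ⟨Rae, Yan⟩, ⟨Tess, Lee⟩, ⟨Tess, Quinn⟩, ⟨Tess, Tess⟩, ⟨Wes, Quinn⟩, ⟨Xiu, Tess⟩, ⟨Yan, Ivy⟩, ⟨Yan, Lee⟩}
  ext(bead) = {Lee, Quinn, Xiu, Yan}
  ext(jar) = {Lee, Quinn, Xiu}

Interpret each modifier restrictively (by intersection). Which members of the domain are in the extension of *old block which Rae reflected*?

⟦which Rae reflected⟧ = {x : ⟨Rae, x⟩ ∈ ⟦reflected⟧} = {Lee, Wes, Yan}
⟦block⟧ = {Quinn, Rae, Tess, Wes}
… ∩ ⟦which Rae reflected⟧ = {Quinn, Rae, Tess, Wes} ∩ {Lee, Wes, Yan} = {Wes}
… ∩ ⟦old⟧ = {Wes} ∩ {Ivy, Lee, Quinn, Tess} = ∅
So ⟦old block which Rae reflected⟧ = {}.

{}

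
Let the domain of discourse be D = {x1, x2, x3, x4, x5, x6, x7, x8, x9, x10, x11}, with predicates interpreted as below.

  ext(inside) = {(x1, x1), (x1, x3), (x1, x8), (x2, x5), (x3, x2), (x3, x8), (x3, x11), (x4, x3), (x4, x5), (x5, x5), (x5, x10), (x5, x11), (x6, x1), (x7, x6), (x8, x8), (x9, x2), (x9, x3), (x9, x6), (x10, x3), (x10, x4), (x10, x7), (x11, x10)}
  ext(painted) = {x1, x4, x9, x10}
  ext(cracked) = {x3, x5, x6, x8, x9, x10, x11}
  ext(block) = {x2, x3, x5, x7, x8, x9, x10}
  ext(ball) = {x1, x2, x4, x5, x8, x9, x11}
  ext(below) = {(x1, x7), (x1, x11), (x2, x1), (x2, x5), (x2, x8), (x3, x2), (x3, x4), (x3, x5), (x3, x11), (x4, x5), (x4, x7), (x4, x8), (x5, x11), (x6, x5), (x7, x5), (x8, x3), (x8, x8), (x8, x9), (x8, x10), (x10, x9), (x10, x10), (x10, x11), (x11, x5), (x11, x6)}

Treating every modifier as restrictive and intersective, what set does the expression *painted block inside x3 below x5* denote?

∅

⟦inside x3⟧ = {x : ⟨x, x3⟩ ∈ ⟦inside⟧} = {x1, x4, x9, x10}
⟦below x5⟧ = {x : ⟨x, x5⟩ ∈ ⟦below⟧} = {x2, x3, x4, x6, x7, x11}
⟦block⟧ = {x2, x3, x5, x7, x8, x9, x10}
… ∩ ⟦inside x3⟧ = {x2, x3, x5, x7, x8, x9, x10} ∩ {x1, x4, x9, x10} = {x9, x10}
… ∩ ⟦below x5⟧ = {x9, x10} ∩ {x2, x3, x4, x6, x7, x11} = ∅
… ∩ ⟦painted⟧ = ∅ ∩ {x1, x4, x9, x10} = ∅
So ⟦painted block inside x3 below x5⟧ = ∅.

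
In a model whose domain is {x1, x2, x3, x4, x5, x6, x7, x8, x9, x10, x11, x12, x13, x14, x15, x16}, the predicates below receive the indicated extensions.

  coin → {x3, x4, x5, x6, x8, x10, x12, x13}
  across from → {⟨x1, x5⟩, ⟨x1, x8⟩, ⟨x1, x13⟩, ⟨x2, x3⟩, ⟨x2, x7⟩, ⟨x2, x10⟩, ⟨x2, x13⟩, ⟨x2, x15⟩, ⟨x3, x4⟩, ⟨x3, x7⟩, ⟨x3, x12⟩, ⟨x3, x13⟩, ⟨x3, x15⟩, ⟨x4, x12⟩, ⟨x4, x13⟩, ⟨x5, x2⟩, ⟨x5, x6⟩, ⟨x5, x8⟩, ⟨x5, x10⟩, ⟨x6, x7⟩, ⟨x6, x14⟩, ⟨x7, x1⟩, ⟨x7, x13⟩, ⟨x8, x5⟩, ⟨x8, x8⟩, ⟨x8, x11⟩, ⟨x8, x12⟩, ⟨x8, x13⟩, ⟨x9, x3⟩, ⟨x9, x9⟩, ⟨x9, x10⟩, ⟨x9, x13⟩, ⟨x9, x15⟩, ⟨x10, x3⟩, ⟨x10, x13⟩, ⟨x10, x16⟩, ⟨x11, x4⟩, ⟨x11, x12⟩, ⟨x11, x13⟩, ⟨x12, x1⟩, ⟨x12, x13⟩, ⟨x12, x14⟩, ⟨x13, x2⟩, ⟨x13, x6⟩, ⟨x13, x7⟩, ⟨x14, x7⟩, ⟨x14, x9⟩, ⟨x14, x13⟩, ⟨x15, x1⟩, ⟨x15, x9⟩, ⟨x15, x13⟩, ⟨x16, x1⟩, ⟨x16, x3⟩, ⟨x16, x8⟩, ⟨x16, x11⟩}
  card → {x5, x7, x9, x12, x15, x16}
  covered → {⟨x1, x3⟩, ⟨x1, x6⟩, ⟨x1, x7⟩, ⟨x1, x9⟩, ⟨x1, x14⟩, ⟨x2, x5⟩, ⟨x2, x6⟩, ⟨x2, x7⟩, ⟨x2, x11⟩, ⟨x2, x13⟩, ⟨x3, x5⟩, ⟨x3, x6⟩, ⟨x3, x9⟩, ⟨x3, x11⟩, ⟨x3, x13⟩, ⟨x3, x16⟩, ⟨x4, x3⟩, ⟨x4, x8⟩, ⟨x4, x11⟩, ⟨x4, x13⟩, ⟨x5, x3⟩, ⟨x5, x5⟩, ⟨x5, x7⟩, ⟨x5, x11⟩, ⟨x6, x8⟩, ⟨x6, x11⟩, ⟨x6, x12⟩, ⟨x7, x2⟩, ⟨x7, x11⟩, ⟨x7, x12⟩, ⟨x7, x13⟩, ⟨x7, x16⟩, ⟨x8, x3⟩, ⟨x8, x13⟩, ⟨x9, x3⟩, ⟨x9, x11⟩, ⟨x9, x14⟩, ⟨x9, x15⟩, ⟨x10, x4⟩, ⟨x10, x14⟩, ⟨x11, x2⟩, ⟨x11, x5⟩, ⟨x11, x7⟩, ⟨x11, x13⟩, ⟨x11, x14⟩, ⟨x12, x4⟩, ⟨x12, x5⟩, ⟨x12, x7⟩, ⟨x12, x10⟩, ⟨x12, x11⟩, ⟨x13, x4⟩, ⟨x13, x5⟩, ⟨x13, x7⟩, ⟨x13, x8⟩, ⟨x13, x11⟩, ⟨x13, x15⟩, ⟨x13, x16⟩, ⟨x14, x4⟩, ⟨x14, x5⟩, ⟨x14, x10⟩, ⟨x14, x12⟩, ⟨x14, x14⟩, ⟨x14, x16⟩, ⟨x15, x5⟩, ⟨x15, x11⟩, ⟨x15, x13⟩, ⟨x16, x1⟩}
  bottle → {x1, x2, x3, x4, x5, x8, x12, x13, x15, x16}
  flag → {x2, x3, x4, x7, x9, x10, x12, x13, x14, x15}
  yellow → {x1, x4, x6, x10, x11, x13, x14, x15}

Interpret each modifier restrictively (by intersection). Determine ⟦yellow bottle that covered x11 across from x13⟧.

{x4, x15}

⟦that covered x11⟧ = {x : ⟨x, x11⟩ ∈ ⟦covered⟧} = {x2, x3, x4, x5, x6, x7, x9, x12, x13, x15}
⟦across from x13⟧ = {x : ⟨x, x13⟩ ∈ ⟦across from⟧} = {x1, x2, x3, x4, x7, x8, x9, x10, x11, x12, x14, x15}
⟦bottle⟧ = {x1, x2, x3, x4, x5, x8, x12, x13, x15, x16}
… ∩ ⟦that covered x11⟧ = {x1, x2, x3, x4, x5, x8, x12, x13, x15, x16} ∩ {x2, x3, x4, x5, x6, x7, x9, x12, x13, x15} = {x2, x3, x4, x5, x12, x13, x15}
… ∩ ⟦across from x13⟧ = {x2, x3, x4, x5, x12, x13, x15} ∩ {x1, x2, x3, x4, x7, x8, x9, x10, x11, x12, x14, x15} = {x2, x3, x4, x12, x15}
… ∩ ⟦yellow⟧ = {x2, x3, x4, x12, x15} ∩ {x1, x4, x6, x10, x11, x13, x14, x15} = {x4, x15}
So ⟦yellow bottle that covered x11 across from x13⟧ = {x4, x15}.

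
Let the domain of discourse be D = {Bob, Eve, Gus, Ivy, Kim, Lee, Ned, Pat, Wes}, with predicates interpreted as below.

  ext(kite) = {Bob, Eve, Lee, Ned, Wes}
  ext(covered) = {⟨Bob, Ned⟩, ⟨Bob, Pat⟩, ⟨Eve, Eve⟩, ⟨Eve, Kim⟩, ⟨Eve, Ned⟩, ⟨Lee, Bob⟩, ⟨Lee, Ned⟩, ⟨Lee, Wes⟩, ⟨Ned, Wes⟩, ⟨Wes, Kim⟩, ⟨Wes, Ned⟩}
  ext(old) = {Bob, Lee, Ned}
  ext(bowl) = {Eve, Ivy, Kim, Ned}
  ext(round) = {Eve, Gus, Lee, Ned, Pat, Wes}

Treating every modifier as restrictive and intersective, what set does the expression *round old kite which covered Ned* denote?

⟦which covered Ned⟧ = {x : ⟨x, Ned⟩ ∈ ⟦covered⟧} = {Bob, Eve, Lee, Wes}
⟦kite⟧ = {Bob, Eve, Lee, Ned, Wes}
… ∩ ⟦which covered Ned⟧ = {Bob, Eve, Lee, Ned, Wes} ∩ {Bob, Eve, Lee, Wes} = {Bob, Eve, Lee, Wes}
… ∩ ⟦round⟧ = {Bob, Eve, Lee, Wes} ∩ {Eve, Gus, Lee, Ned, Pat, Wes} = {Eve, Lee, Wes}
… ∩ ⟦old⟧ = {Eve, Lee, Wes} ∩ {Bob, Lee, Ned} = {Lee}
So ⟦round old kite which covered Ned⟧ = {Lee}.

{Lee}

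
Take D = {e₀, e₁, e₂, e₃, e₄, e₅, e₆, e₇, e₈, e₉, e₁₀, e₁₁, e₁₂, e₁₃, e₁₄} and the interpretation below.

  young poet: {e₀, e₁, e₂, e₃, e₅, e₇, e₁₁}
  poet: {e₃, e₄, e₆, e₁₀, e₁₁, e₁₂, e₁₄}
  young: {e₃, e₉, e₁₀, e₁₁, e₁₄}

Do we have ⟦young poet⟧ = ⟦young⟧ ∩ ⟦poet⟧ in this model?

no

⟦young⟧ ∩ ⟦poet⟧ = {e₃, e₉, e₁₀, e₁₁, e₁₄} ∩ {e₃, e₄, e₆, e₁₀, e₁₁, e₁₂, e₁₄} = {e₃, e₁₀, e₁₁, e₁₄}
Observed ⟦young poet⟧ = {e₀, e₁, e₂, e₃, e₅, e₇, e₁₁}.
These differ, so the modifier is not intersective in this model.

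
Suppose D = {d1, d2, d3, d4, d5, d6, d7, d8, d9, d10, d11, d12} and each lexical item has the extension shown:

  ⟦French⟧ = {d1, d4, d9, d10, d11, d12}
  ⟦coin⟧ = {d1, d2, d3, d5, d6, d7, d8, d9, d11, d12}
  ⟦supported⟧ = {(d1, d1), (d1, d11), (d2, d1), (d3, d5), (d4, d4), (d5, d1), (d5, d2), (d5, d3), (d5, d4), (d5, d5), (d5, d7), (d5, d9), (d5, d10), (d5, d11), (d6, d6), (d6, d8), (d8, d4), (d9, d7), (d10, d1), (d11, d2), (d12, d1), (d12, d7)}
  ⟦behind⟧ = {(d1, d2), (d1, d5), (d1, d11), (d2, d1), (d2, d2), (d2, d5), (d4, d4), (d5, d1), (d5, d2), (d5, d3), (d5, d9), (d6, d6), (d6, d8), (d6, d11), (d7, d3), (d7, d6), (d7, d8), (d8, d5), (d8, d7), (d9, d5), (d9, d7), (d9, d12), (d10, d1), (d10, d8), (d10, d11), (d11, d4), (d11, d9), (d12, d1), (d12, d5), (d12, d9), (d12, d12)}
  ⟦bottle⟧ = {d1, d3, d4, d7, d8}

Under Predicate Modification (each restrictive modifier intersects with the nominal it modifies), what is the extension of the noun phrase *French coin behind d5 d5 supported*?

{d1, d9}

⟦behind d5⟧ = {x : ⟨x, d5⟩ ∈ ⟦behind⟧} = {d1, d2, d8, d9, d12}
⟦d5 supported⟧ = {x : ⟨d5, x⟩ ∈ ⟦supported⟧} = {d1, d2, d3, d4, d5, d7, d9, d10, d11}
⟦coin⟧ = {d1, d2, d3, d5, d6, d7, d8, d9, d11, d12}
… ∩ ⟦behind d5⟧ = {d1, d2, d3, d5, d6, d7, d8, d9, d11, d12} ∩ {d1, d2, d8, d9, d12} = {d1, d2, d8, d9, d12}
… ∩ ⟦d5 supported⟧ = {d1, d2, d8, d9, d12} ∩ {d1, d2, d3, d4, d5, d7, d9, d10, d11} = {d1, d2, d9}
… ∩ ⟦French⟧ = {d1, d2, d9} ∩ {d1, d4, d9, d10, d11, d12} = {d1, d9}
So ⟦French coin behind d5 d5 supported⟧ = {d1, d9}.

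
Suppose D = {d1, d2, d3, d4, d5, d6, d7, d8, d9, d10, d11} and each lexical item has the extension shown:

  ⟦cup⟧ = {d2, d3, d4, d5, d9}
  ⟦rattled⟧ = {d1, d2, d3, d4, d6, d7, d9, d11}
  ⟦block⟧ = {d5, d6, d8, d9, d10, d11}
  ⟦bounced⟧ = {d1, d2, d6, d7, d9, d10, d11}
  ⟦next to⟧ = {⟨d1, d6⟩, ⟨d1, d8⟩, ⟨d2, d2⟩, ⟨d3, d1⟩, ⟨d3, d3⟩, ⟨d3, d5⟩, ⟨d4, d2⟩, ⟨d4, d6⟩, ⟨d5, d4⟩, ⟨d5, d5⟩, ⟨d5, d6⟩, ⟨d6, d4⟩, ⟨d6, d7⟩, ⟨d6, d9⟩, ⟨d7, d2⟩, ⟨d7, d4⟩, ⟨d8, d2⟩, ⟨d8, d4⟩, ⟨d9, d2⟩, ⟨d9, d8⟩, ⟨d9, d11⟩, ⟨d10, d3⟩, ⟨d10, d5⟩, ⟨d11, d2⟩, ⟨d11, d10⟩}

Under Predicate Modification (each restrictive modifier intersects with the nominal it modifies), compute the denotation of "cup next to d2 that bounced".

⟦next to d2⟧ = {x : ⟨x, d2⟩ ∈ ⟦next to⟧} = {d2, d4, d7, d8, d9, d11}
⟦that bounced⟧ = ⟦bounced⟧ = {d1, d2, d6, d7, d9, d10, d11}
⟦cup⟧ = {d2, d3, d4, d5, d9}
… ∩ ⟦next to d2⟧ = {d2, d3, d4, d5, d9} ∩ {d2, d4, d7, d8, d9, d11} = {d2, d4, d9}
… ∩ ⟦that bounced⟧ = {d2, d4, d9} ∩ {d1, d2, d6, d7, d9, d10, d11} = {d2, d9}
So ⟦cup next to d2 that bounced⟧ = {d2, d9}.

{d2, d9}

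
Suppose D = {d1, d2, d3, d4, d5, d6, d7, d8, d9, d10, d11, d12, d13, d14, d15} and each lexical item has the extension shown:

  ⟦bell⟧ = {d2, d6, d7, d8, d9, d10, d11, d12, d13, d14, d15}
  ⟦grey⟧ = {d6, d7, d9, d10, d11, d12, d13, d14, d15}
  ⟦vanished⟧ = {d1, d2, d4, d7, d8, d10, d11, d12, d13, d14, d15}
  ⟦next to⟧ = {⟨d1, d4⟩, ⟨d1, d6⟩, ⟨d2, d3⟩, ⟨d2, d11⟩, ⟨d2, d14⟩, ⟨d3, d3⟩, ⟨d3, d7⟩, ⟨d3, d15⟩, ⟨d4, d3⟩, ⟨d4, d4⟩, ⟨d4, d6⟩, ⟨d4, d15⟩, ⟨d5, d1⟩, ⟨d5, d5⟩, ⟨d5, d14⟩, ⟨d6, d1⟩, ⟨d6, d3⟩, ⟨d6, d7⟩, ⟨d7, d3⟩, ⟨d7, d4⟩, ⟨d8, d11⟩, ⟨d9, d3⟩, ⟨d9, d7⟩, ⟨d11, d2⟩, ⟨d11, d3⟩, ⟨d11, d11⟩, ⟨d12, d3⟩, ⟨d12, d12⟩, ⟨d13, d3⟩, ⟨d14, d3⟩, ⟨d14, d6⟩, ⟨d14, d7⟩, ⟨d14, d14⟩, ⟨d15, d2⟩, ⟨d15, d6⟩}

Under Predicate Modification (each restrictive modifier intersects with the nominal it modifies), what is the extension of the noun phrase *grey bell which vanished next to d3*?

⟦which vanished⟧ = ⟦vanished⟧ = {d1, d2, d4, d7, d8, d10, d11, d12, d13, d14, d15}
⟦next to d3⟧ = {x : ⟨x, d3⟩ ∈ ⟦next to⟧} = {d2, d3, d4, d6, d7, d9, d11, d12, d13, d14}
⟦bell⟧ = {d2, d6, d7, d8, d9, d10, d11, d12, d13, d14, d15}
… ∩ ⟦which vanished⟧ = {d2, d6, d7, d8, d9, d10, d11, d12, d13, d14, d15} ∩ {d1, d2, d4, d7, d8, d10, d11, d12, d13, d14, d15} = {d2, d7, d8, d10, d11, d12, d13, d14, d15}
… ∩ ⟦next to d3⟧ = {d2, d7, d8, d10, d11, d12, d13, d14, d15} ∩ {d2, d3, d4, d6, d7, d9, d11, d12, d13, d14} = {d2, d7, d11, d12, d13, d14}
… ∩ ⟦grey⟧ = {d2, d7, d11, d12, d13, d14} ∩ {d6, d7, d9, d10, d11, d12, d13, d14, d15} = {d7, d11, d12, d13, d14}
So ⟦grey bell which vanished next to d3⟧ = {d7, d11, d12, d13, d14}.

{d7, d11, d12, d13, d14}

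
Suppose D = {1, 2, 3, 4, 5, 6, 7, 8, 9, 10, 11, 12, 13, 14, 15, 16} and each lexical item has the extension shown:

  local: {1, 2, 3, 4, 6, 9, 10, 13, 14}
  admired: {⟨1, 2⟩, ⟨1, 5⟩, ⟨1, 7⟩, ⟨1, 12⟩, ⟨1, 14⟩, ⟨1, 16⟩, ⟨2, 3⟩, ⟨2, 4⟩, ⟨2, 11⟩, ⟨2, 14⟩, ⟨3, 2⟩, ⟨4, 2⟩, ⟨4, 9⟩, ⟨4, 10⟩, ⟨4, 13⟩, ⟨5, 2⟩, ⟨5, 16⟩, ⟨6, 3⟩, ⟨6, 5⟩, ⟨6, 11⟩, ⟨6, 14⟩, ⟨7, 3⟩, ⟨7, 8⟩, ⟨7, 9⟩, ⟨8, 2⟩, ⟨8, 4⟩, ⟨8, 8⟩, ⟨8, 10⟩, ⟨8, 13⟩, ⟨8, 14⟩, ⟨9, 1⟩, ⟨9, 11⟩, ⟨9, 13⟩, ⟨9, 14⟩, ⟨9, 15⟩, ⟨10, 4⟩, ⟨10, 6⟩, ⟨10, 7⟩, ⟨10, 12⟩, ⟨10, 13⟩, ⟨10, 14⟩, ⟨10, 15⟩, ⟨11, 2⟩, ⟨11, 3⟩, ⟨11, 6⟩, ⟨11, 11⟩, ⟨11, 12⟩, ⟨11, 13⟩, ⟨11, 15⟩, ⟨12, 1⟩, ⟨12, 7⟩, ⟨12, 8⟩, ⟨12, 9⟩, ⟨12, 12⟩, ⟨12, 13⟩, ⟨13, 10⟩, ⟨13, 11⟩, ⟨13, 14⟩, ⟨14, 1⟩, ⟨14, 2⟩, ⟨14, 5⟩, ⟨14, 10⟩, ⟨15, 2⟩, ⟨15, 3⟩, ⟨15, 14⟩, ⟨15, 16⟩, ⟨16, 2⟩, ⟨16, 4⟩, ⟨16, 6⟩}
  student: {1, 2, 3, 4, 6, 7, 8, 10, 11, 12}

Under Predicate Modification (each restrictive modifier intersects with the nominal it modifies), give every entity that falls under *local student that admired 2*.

⟦that admired 2⟧ = {x : ⟨x, 2⟩ ∈ ⟦admired⟧} = {1, 3, 4, 5, 8, 11, 14, 15, 16}
⟦student⟧ = {1, 2, 3, 4, 6, 7, 8, 10, 11, 12}
… ∩ ⟦that admired 2⟧ = {1, 2, 3, 4, 6, 7, 8, 10, 11, 12} ∩ {1, 3, 4, 5, 8, 11, 14, 15, 16} = {1, 3, 4, 8, 11}
… ∩ ⟦local⟧ = {1, 3, 4, 8, 11} ∩ {1, 2, 3, 4, 6, 9, 10, 13, 14} = {1, 3, 4}
So ⟦local student that admired 2⟧ = {1, 3, 4}.

{1, 3, 4}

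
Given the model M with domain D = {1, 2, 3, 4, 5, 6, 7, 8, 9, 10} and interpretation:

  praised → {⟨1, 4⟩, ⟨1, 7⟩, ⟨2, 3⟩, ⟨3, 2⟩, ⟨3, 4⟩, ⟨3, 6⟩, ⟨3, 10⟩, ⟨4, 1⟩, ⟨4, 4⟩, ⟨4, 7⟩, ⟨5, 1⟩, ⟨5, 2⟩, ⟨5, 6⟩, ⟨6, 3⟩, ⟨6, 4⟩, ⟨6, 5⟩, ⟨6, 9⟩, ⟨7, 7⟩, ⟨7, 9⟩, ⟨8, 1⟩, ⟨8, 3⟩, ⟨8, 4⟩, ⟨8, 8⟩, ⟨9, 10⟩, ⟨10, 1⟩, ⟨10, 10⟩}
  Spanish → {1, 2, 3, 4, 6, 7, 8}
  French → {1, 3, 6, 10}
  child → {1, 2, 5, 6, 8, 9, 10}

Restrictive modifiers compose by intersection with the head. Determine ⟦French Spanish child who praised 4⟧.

⟦who praised 4⟧ = {x : ⟨x, 4⟩ ∈ ⟦praised⟧} = {1, 3, 4, 6, 8}
⟦child⟧ = {1, 2, 5, 6, 8, 9, 10}
… ∩ ⟦who praised 4⟧ = {1, 2, 5, 6, 8, 9, 10} ∩ {1, 3, 4, 6, 8} = {1, 6, 8}
… ∩ ⟦French⟧ = {1, 6, 8} ∩ {1, 3, 6, 10} = {1, 6}
… ∩ ⟦Spanish⟧ = {1, 6} ∩ {1, 2, 3, 4, 6, 7, 8} = {1, 6}
So ⟦French Spanish child who praised 4⟧ = {1, 6}.

{1, 6}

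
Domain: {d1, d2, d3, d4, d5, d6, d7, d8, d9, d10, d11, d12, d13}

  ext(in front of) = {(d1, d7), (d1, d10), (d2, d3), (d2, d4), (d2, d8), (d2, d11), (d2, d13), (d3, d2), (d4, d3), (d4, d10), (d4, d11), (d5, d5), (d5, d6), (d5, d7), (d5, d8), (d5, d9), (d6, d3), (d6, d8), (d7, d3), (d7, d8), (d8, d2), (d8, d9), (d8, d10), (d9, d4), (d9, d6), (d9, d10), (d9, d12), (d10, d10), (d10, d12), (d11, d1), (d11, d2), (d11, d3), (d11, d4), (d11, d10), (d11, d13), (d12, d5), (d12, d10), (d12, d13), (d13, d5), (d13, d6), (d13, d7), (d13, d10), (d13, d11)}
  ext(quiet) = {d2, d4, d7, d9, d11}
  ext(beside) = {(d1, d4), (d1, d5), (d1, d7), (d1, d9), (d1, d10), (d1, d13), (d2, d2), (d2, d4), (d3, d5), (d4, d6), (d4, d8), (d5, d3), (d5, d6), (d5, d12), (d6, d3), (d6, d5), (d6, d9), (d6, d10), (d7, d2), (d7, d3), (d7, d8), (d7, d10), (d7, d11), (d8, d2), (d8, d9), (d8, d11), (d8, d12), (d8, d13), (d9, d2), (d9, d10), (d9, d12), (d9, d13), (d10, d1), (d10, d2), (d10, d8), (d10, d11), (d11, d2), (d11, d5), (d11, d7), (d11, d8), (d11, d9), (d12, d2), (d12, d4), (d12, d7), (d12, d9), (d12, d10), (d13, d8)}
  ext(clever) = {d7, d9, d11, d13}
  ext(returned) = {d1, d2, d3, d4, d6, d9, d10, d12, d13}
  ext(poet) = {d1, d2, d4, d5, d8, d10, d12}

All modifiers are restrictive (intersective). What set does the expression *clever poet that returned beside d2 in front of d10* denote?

{ }

⟦that returned⟧ = ⟦returned⟧ = {d1, d2, d3, d4, d6, d9, d10, d12, d13}
⟦beside d2⟧ = {x : ⟨x, d2⟩ ∈ ⟦beside⟧} = {d2, d7, d8, d9, d10, d11, d12}
⟦in front of d10⟧ = {x : ⟨x, d10⟩ ∈ ⟦in front of⟧} = {d1, d4, d8, d9, d10, d11, d12, d13}
⟦poet⟧ = {d1, d2, d4, d5, d8, d10, d12}
… ∩ ⟦that returned⟧ = {d1, d2, d4, d5, d8, d10, d12} ∩ {d1, d2, d3, d4, d6, d9, d10, d12, d13} = {d1, d2, d4, d10, d12}
… ∩ ⟦beside d2⟧ = {d1, d2, d4, d10, d12} ∩ {d2, d7, d8, d9, d10, d11, d12} = {d2, d10, d12}
… ∩ ⟦in front of d10⟧ = {d2, d10, d12} ∩ {d1, d4, d8, d9, d10, d11, d12, d13} = {d10, d12}
… ∩ ⟦clever⟧ = {d10, d12} ∩ {d7, d9, d11, d13} = ∅
So ⟦clever poet that returned beside d2 in front of d10⟧ = { }.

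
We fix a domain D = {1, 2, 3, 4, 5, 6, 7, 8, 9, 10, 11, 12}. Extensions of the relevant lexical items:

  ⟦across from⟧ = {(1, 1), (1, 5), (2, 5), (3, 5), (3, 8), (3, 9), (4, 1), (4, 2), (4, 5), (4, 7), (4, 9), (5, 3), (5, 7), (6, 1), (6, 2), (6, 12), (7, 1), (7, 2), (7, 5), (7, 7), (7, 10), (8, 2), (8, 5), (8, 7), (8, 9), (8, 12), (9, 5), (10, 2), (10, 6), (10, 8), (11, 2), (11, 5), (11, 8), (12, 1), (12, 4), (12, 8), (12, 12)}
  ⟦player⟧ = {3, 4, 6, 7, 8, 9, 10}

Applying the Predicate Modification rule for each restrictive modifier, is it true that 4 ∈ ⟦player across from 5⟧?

yes

⟦across from 5⟧ = {x : ⟨x, 5⟩ ∈ ⟦across from⟧} = {1, 2, 3, 4, 7, 8, 9, 11}
⟦player⟧ = {3, 4, 6, 7, 8, 9, 10}
… ∩ ⟦across from 5⟧ = {3, 4, 6, 7, 8, 9, 10} ∩ {1, 2, 3, 4, 7, 8, 9, 11} = {3, 4, 7, 8, 9}
⟦player across from 5⟧ = {3, 4, 7, 8, 9}; 4 ∈ this set.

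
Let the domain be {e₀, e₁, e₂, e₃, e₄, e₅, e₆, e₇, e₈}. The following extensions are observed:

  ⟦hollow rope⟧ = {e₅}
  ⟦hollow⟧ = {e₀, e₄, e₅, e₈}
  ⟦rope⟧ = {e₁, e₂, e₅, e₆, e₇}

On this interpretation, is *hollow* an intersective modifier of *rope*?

⟦hollow⟧ ∩ ⟦rope⟧ = {e₀, e₄, e₅, e₈} ∩ {e₁, e₂, e₅, e₆, e₇} = {e₅}
Observed ⟦hollow rope⟧ = {e₅}.
These coincide, so the modifier is intersective here.

yes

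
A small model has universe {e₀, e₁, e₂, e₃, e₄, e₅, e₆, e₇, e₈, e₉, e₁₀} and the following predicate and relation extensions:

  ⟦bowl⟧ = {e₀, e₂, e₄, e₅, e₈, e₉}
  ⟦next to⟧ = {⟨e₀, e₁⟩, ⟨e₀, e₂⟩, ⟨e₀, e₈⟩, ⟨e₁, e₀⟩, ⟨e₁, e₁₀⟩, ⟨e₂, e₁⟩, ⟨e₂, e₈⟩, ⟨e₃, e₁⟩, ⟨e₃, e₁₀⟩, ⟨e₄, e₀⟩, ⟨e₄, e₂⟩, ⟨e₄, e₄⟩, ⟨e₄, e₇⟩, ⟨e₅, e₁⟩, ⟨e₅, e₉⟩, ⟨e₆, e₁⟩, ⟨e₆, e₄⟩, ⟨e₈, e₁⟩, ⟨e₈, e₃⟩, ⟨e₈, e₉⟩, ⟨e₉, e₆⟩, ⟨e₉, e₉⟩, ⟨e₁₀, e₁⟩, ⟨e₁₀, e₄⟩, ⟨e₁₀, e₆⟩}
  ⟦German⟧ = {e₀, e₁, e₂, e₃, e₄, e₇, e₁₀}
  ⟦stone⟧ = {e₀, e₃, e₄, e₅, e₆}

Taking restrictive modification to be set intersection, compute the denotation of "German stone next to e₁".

⟦next to e₁⟧ = {x : ⟨x, e₁⟩ ∈ ⟦next to⟧} = {e₀, e₂, e₃, e₅, e₆, e₈, e₁₀}
⟦stone⟧ = {e₀, e₃, e₄, e₅, e₆}
… ∩ ⟦next to e₁⟧ = {e₀, e₃, e₄, e₅, e₆} ∩ {e₀, e₂, e₃, e₅, e₆, e₈, e₁₀} = {e₀, e₃, e₅, e₆}
… ∩ ⟦German⟧ = {e₀, e₃, e₅, e₆} ∩ {e₀, e₁, e₂, e₃, e₄, e₇, e₁₀} = {e₀, e₃}
So ⟦German stone next to e₁⟧ = {e₀, e₃}.

{e₀, e₃}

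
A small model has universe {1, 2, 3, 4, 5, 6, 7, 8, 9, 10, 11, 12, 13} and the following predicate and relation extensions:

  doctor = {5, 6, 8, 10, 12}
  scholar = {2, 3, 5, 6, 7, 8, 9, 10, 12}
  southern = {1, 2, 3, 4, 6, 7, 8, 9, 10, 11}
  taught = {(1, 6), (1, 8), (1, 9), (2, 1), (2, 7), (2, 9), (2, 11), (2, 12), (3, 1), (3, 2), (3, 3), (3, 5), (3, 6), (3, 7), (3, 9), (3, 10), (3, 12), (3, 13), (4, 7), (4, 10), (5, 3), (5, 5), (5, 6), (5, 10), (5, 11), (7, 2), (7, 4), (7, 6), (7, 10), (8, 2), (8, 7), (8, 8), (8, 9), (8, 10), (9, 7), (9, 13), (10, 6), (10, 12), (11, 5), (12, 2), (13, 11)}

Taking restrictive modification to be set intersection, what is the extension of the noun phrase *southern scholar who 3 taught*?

⟦who 3 taught⟧ = {x : ⟨3, x⟩ ∈ ⟦taught⟧} = {1, 2, 3, 5, 6, 7, 9, 10, 12, 13}
⟦scholar⟧ = {2, 3, 5, 6, 7, 8, 9, 10, 12}
… ∩ ⟦who 3 taught⟧ = {2, 3, 5, 6, 7, 8, 9, 10, 12} ∩ {1, 2, 3, 5, 6, 7, 9, 10, 12, 13} = {2, 3, 5, 6, 7, 9, 10, 12}
… ∩ ⟦southern⟧ = {2, 3, 5, 6, 7, 9, 10, 12} ∩ {1, 2, 3, 4, 6, 7, 8, 9, 10, 11} = {2, 3, 6, 7, 9, 10}
So ⟦southern scholar who 3 taught⟧ = {2, 3, 6, 7, 9, 10}.

{2, 3, 6, 7, 9, 10}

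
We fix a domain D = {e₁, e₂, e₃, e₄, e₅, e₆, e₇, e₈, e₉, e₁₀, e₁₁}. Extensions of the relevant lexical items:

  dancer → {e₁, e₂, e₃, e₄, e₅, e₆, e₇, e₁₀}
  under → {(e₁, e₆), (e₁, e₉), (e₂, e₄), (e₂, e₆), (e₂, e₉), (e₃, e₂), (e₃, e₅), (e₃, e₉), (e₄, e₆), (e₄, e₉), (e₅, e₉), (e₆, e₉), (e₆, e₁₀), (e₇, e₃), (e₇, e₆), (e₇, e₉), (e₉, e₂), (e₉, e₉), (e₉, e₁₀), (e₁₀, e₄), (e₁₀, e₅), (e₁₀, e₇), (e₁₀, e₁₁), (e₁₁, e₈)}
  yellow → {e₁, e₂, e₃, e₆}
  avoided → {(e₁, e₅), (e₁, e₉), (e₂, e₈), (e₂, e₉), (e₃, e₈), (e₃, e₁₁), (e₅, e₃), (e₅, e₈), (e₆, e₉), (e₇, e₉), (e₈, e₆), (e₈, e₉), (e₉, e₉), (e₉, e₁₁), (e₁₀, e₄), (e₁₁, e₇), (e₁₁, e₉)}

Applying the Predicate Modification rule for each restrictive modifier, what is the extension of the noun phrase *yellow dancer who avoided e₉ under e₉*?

{e₁, e₂, e₆}

⟦who avoided e₉⟧ = {x : ⟨x, e₉⟩ ∈ ⟦avoided⟧} = {e₁, e₂, e₆, e₇, e₈, e₉, e₁₁}
⟦under e₉⟧ = {x : ⟨x, e₉⟩ ∈ ⟦under⟧} = {e₁, e₂, e₃, e₄, e₅, e₆, e₇, e₉}
⟦dancer⟧ = {e₁, e₂, e₃, e₄, e₅, e₆, e₇, e₁₀}
… ∩ ⟦who avoided e₉⟧ = {e₁, e₂, e₃, e₄, e₅, e₆, e₇, e₁₀} ∩ {e₁, e₂, e₆, e₇, e₈, e₉, e₁₁} = {e₁, e₂, e₆, e₇}
… ∩ ⟦under e₉⟧ = {e₁, e₂, e₆, e₇} ∩ {e₁, e₂, e₃, e₄, e₅, e₆, e₇, e₉} = {e₁, e₂, e₆, e₇}
… ∩ ⟦yellow⟧ = {e₁, e₂, e₆, e₇} ∩ {e₁, e₂, e₃, e₆} = {e₁, e₂, e₆}
So ⟦yellow dancer who avoided e₉ under e₉⟧ = {e₁, e₂, e₆}.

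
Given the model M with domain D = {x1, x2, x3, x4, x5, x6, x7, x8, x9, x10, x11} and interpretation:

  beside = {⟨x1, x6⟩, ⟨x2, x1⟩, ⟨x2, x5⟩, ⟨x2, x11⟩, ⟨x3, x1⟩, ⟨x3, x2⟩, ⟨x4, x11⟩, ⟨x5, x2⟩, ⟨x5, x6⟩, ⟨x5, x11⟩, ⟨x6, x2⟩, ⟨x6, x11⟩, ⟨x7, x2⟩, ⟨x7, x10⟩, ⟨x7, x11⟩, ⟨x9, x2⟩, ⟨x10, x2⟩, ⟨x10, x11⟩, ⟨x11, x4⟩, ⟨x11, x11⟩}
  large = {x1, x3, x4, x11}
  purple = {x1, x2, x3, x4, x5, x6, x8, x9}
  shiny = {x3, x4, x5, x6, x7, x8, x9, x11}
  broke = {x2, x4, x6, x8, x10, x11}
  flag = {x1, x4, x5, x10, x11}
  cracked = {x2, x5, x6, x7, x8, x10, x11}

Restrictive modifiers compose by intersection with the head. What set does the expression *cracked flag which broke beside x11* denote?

⟦which broke⟧ = ⟦broke⟧ = {x2, x4, x6, x8, x10, x11}
⟦beside x11⟧ = {x : ⟨x, x11⟩ ∈ ⟦beside⟧} = {x2, x4, x5, x6, x7, x10, x11}
⟦flag⟧ = {x1, x4, x5, x10, x11}
… ∩ ⟦which broke⟧ = {x1, x4, x5, x10, x11} ∩ {x2, x4, x6, x8, x10, x11} = {x4, x10, x11}
… ∩ ⟦beside x11⟧ = {x4, x10, x11} ∩ {x2, x4, x5, x6, x7, x10, x11} = {x4, x10, x11}
… ∩ ⟦cracked⟧ = {x4, x10, x11} ∩ {x2, x5, x6, x7, x8, x10, x11} = {x10, x11}
So ⟦cracked flag which broke beside x11⟧ = {x10, x11}.

{x10, x11}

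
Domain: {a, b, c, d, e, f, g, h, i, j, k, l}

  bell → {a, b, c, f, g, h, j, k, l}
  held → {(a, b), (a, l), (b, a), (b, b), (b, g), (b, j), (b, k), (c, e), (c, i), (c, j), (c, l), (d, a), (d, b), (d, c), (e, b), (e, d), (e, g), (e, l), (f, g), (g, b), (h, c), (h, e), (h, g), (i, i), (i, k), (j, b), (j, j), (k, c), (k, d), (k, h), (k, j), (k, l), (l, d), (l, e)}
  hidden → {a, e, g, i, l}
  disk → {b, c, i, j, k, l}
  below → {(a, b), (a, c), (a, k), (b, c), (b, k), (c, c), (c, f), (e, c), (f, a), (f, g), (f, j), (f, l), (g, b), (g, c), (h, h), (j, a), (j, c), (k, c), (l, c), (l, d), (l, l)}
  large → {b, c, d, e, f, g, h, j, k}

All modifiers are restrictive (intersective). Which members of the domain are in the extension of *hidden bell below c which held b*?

⟦below c⟧ = {x : ⟨x, c⟩ ∈ ⟦below⟧} = {a, b, c, e, g, j, k, l}
⟦which held b⟧ = {x : ⟨x, b⟩ ∈ ⟦held⟧} = {a, b, d, e, g, j}
⟦bell⟧ = {a, b, c, f, g, h, j, k, l}
… ∩ ⟦below c⟧ = {a, b, c, f, g, h, j, k, l} ∩ {a, b, c, e, g, j, k, l} = {a, b, c, g, j, k, l}
… ∩ ⟦which held b⟧ = {a, b, c, g, j, k, l} ∩ {a, b, d, e, g, j} = {a, b, g, j}
… ∩ ⟦hidden⟧ = {a, b, g, j} ∩ {a, e, g, i, l} = {a, g}
So ⟦hidden bell below c which held b⟧ = {a, g}.

{a, g}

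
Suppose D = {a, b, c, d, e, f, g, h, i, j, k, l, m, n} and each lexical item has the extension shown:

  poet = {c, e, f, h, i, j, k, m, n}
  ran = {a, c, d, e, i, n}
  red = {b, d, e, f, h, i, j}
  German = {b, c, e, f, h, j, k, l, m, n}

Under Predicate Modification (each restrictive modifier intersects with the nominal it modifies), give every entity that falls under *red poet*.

{e, f, h, i, j}

⟦poet⟧ = {c, e, f, h, i, j, k, m, n}
… ∩ ⟦red⟧ = {c, e, f, h, i, j, k, m, n} ∩ {b, d, e, f, h, i, j} = {e, f, h, i, j}
So ⟦red poet⟧ = {e, f, h, i, j}.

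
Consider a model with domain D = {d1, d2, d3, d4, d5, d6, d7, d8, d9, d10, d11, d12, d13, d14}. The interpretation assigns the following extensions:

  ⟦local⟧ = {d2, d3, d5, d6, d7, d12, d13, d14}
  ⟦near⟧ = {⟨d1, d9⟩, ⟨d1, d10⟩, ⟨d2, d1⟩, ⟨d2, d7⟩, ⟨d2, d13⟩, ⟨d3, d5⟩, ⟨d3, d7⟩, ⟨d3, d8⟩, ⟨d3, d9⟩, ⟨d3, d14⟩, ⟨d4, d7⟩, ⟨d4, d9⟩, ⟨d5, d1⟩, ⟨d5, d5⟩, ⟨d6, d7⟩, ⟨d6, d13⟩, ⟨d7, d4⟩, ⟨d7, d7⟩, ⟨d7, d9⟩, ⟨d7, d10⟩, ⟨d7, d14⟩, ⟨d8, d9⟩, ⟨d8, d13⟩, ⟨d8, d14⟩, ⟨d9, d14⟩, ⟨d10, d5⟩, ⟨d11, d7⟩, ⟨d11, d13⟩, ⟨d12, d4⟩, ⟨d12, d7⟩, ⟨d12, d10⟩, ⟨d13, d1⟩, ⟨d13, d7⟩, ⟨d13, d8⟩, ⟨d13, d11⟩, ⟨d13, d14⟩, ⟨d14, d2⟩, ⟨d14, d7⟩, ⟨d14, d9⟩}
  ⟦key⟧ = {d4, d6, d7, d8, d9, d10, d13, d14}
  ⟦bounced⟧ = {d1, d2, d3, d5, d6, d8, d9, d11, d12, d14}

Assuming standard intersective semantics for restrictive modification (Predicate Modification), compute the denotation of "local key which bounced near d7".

{d6, d14}

⟦which bounced⟧ = ⟦bounced⟧ = {d1, d2, d3, d5, d6, d8, d9, d11, d12, d14}
⟦near d7⟧ = {x : ⟨x, d7⟩ ∈ ⟦near⟧} = {d2, d3, d4, d6, d7, d11, d12, d13, d14}
⟦key⟧ = {d4, d6, d7, d8, d9, d10, d13, d14}
… ∩ ⟦which bounced⟧ = {d4, d6, d7, d8, d9, d10, d13, d14} ∩ {d1, d2, d3, d5, d6, d8, d9, d11, d12, d14} = {d6, d8, d9, d14}
… ∩ ⟦near d7⟧ = {d6, d8, d9, d14} ∩ {d2, d3, d4, d6, d7, d11, d12, d13, d14} = {d6, d14}
… ∩ ⟦local⟧ = {d6, d14} ∩ {d2, d3, d5, d6, d7, d12, d13, d14} = {d6, d14}
So ⟦local key which bounced near d7⟧ = {d6, d14}.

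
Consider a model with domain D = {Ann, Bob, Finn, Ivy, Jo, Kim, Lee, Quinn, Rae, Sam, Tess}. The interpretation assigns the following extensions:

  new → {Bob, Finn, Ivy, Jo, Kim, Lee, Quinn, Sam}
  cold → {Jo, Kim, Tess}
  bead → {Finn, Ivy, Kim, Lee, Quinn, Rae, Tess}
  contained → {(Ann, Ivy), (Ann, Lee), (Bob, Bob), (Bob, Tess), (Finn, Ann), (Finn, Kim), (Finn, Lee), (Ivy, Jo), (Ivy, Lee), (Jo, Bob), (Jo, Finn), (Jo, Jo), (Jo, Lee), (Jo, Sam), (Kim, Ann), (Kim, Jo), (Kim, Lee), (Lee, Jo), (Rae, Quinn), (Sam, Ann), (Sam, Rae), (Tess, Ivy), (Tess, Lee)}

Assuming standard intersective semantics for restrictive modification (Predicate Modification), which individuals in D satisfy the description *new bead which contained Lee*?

{Finn, Ivy, Kim}

⟦which contained Lee⟧ = {x : ⟨x, Lee⟩ ∈ ⟦contained⟧} = {Ann, Finn, Ivy, Jo, Kim, Tess}
⟦bead⟧ = {Finn, Ivy, Kim, Lee, Quinn, Rae, Tess}
… ∩ ⟦which contained Lee⟧ = {Finn, Ivy, Kim, Lee, Quinn, Rae, Tess} ∩ {Ann, Finn, Ivy, Jo, Kim, Tess} = {Finn, Ivy, Kim, Tess}
… ∩ ⟦new⟧ = {Finn, Ivy, Kim, Tess} ∩ {Bob, Finn, Ivy, Jo, Kim, Lee, Quinn, Sam} = {Finn, Ivy, Kim}
So ⟦new bead which contained Lee⟧ = {Finn, Ivy, Kim}.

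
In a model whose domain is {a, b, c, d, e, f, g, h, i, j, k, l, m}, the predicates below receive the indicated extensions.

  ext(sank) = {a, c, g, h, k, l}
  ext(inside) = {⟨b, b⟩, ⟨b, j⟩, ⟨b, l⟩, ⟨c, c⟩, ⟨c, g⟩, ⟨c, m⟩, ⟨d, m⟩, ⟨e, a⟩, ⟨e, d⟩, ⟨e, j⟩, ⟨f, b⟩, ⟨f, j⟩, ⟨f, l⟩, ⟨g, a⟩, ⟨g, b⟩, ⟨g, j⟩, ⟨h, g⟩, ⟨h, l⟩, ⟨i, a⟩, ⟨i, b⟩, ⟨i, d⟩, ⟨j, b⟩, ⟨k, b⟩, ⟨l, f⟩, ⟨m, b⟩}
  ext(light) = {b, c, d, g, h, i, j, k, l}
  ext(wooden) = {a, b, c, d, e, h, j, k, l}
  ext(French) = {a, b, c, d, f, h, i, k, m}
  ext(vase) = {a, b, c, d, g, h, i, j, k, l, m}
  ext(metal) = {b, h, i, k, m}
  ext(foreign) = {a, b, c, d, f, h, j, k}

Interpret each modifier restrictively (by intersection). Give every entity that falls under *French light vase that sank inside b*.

{k}

⟦that sank⟧ = ⟦sank⟧ = {a, c, g, h, k, l}
⟦inside b⟧ = {x : ⟨x, b⟩ ∈ ⟦inside⟧} = {b, f, g, i, j, k, m}
⟦vase⟧ = {a, b, c, d, g, h, i, j, k, l, m}
… ∩ ⟦that sank⟧ = {a, b, c, d, g, h, i, j, k, l, m} ∩ {a, c, g, h, k, l} = {a, c, g, h, k, l}
… ∩ ⟦inside b⟧ = {a, c, g, h, k, l} ∩ {b, f, g, i, j, k, m} = {g, k}
… ∩ ⟦French⟧ = {g, k} ∩ {a, b, c, d, f, h, i, k, m} = {k}
… ∩ ⟦light⟧ = {k} ∩ {b, c, d, g, h, i, j, k, l} = {k}
So ⟦French light vase that sank inside b⟧ = {k}.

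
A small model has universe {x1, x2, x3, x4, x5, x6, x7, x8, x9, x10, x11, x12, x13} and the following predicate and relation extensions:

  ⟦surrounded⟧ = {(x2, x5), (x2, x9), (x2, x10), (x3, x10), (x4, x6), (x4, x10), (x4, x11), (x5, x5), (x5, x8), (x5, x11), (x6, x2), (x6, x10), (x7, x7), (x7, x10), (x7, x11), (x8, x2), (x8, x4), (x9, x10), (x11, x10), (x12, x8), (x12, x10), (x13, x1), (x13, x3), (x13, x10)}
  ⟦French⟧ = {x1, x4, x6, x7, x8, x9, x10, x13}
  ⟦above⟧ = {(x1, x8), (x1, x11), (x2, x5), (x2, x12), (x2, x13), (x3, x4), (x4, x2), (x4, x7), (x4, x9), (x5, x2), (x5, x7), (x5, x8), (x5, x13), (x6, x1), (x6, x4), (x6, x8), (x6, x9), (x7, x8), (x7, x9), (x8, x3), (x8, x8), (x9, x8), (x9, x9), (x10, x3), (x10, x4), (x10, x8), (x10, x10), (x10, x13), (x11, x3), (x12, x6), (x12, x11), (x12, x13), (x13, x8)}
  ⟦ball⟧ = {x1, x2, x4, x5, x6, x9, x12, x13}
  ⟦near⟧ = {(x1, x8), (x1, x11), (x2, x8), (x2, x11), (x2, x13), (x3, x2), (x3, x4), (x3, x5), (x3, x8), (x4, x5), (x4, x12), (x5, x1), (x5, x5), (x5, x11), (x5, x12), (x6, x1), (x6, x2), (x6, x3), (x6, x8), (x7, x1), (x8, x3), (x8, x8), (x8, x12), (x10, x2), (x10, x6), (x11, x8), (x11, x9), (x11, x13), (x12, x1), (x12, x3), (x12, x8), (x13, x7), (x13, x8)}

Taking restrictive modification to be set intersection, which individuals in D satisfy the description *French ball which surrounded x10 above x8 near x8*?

⟦which surrounded x10⟧ = {x : ⟨x, x10⟩ ∈ ⟦surrounded⟧} = {x2, x3, x4, x6, x7, x9, x11, x12, x13}
⟦above x8⟧ = {x : ⟨x, x8⟩ ∈ ⟦above⟧} = {x1, x5, x6, x7, x8, x9, x10, x13}
⟦near x8⟧ = {x : ⟨x, x8⟩ ∈ ⟦near⟧} = {x1, x2, x3, x6, x8, x11, x12, x13}
⟦ball⟧ = {x1, x2, x4, x5, x6, x9, x12, x13}
… ∩ ⟦which surrounded x10⟧ = {x1, x2, x4, x5, x6, x9, x12, x13} ∩ {x2, x3, x4, x6, x7, x9, x11, x12, x13} = {x2, x4, x6, x9, x12, x13}
… ∩ ⟦above x8⟧ = {x2, x4, x6, x9, x12, x13} ∩ {x1, x5, x6, x7, x8, x9, x10, x13} = {x6, x9, x13}
… ∩ ⟦near x8⟧ = {x6, x9, x13} ∩ {x1, x2, x3, x6, x8, x11, x12, x13} = {x6, x13}
… ∩ ⟦French⟧ = {x6, x13} ∩ {x1, x4, x6, x7, x8, x9, x10, x13} = {x6, x13}
So ⟦French ball which surrounded x10 above x8 near x8⟧ = {x6, x13}.

{x6, x13}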